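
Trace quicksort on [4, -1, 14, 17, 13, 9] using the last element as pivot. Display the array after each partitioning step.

Partition 1: pivot=9 at index 2 -> [4, -1, 9, 17, 13, 14]
Partition 2: pivot=-1 at index 0 -> [-1, 4, 9, 17, 13, 14]
Partition 3: pivot=14 at index 4 -> [-1, 4, 9, 13, 14, 17]


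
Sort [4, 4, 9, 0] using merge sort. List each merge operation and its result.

Divide and conquer:
  Merge [4] + [4] -> [4, 4]
  Merge [9] + [0] -> [0, 9]
  Merge [4, 4] + [0, 9] -> [0, 4, 4, 9]


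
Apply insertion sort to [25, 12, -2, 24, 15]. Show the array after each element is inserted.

First element 25 is already 'sorted'
Insert 12: shifted 1 elements -> [12, 25, -2, 24, 15]
Insert -2: shifted 2 elements -> [-2, 12, 25, 24, 15]
Insert 24: shifted 1 elements -> [-2, 12, 24, 25, 15]
Insert 15: shifted 2 elements -> [-2, 12, 15, 24, 25]


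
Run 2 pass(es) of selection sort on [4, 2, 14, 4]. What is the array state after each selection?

Pass 1: Select minimum 2 at index 1, swap -> [2, 4, 14, 4]
Pass 2: Select minimum 4 at index 1, swap -> [2, 4, 14, 4]


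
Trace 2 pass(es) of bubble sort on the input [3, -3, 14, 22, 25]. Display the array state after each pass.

After pass 1: [-3, 3, 14, 22, 25] (1 swaps)
After pass 2: [-3, 3, 14, 22, 25] (0 swaps)
Total swaps: 1


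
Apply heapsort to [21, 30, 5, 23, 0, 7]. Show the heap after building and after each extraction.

Build heap: [30, 23, 7, 21, 0, 5]
Extract 30: [23, 21, 7, 5, 0, 30]
Extract 23: [21, 5, 7, 0, 23, 30]
Extract 21: [7, 5, 0, 21, 23, 30]
Extract 7: [5, 0, 7, 21, 23, 30]
Extract 5: [0, 5, 7, 21, 23, 30]


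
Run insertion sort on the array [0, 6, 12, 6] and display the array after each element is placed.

First element 0 is already 'sorted'
Insert 6: shifted 0 elements -> [0, 6, 12, 6]
Insert 12: shifted 0 elements -> [0, 6, 12, 6]
Insert 6: shifted 1 elements -> [0, 6, 6, 12]


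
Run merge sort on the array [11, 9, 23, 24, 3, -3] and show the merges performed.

Divide and conquer:
  Merge [9] + [23] -> [9, 23]
  Merge [11] + [9, 23] -> [9, 11, 23]
  Merge [3] + [-3] -> [-3, 3]
  Merge [24] + [-3, 3] -> [-3, 3, 24]
  Merge [9, 11, 23] + [-3, 3, 24] -> [-3, 3, 9, 11, 23, 24]


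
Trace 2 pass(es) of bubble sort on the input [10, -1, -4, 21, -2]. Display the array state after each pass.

After pass 1: [-1, -4, 10, -2, 21] (3 swaps)
After pass 2: [-4, -1, -2, 10, 21] (2 swaps)
Total swaps: 5


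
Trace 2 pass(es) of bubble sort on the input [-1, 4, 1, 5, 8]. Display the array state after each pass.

After pass 1: [-1, 1, 4, 5, 8] (1 swaps)
After pass 2: [-1, 1, 4, 5, 8] (0 swaps)
Total swaps: 1


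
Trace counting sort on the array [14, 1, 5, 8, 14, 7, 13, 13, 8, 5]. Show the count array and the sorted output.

Count array: [0, 1, 0, 0, 0, 2, 0, 1, 2, 0, 0, 0, 0, 2, 2]
(count[i] = number of elements equal to i)
Cumulative count: [0, 1, 1, 1, 1, 3, 3, 4, 6, 6, 6, 6, 6, 8, 10]
Sorted: [1, 5, 5, 7, 8, 8, 13, 13, 14, 14]


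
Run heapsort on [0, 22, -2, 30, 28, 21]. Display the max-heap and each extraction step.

Build heap: [30, 28, 21, 22, 0, -2]
Extract 30: [28, 22, 21, -2, 0, 30]
Extract 28: [22, 0, 21, -2, 28, 30]
Extract 22: [21, 0, -2, 22, 28, 30]
Extract 21: [0, -2, 21, 22, 28, 30]
Extract 0: [-2, 0, 21, 22, 28, 30]


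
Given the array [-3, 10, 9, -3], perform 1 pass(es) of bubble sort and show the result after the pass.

After pass 1: [-3, 9, -3, 10] (2 swaps)
Total swaps: 2


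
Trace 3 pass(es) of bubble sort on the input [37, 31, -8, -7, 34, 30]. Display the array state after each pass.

After pass 1: [31, -8, -7, 34, 30, 37] (5 swaps)
After pass 2: [-8, -7, 31, 30, 34, 37] (3 swaps)
After pass 3: [-8, -7, 30, 31, 34, 37] (1 swaps)
Total swaps: 9


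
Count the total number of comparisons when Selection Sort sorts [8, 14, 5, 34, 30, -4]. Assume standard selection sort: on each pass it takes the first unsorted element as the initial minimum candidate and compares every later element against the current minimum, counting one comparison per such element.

Pass 1: scan indices 1..5 for the minimum = 5 comparison(s); min is -4, place at index 0 -> [-4, 14, 5, 34, 30, 8]
Pass 2: scan indices 2..5 for the minimum = 4 comparison(s); min is 5, place at index 1 -> [-4, 5, 14, 34, 30, 8]
Pass 3: scan indices 3..5 for the minimum = 3 comparison(s); min is 8, place at index 2 -> [-4, 5, 8, 34, 30, 14]
Pass 4: scan indices 4..5 for the minimum = 2 comparison(s); min is 14, place at index 3 -> [-4, 5, 8, 14, 30, 34]
Pass 5: scan indices 5..5 for the minimum = 1 comparison(s); min is 30, place at index 4 -> [-4, 5, 8, 14, 30, 34]
Selection sort always scans the whole unsorted suffix, so the count is (n-1) + (n-2) + ... + 1 = n(n-1)/2 = 6*5/2 = 15 regardless of the input order.
Total comparisons: 5 + 4 + 3 + 2 + 1 = 15


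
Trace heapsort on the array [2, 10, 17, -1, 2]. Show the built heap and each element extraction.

Build heap: [17, 10, 2, -1, 2]
Extract 17: [10, 2, 2, -1, 17]
Extract 10: [2, -1, 2, 10, 17]
Extract 2: [2, -1, 2, 10, 17]
Extract 2: [-1, 2, 2, 10, 17]


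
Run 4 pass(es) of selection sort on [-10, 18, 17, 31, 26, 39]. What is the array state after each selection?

Pass 1: Select minimum -10 at index 0, swap -> [-10, 18, 17, 31, 26, 39]
Pass 2: Select minimum 17 at index 2, swap -> [-10, 17, 18, 31, 26, 39]
Pass 3: Select minimum 18 at index 2, swap -> [-10, 17, 18, 31, 26, 39]
Pass 4: Select minimum 26 at index 4, swap -> [-10, 17, 18, 26, 31, 39]


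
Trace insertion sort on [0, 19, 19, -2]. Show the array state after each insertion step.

First element 0 is already 'sorted'
Insert 19: shifted 0 elements -> [0, 19, 19, -2]
Insert 19: shifted 0 elements -> [0, 19, 19, -2]
Insert -2: shifted 3 elements -> [-2, 0, 19, 19]


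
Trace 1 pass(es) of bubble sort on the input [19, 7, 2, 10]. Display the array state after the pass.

After pass 1: [7, 2, 10, 19] (3 swaps)
Total swaps: 3


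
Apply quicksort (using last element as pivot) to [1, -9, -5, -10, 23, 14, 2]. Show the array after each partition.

Partition 1: pivot=2 at index 4 -> [1, -9, -5, -10, 2, 14, 23]
Partition 2: pivot=-10 at index 0 -> [-10, -9, -5, 1, 2, 14, 23]
Partition 3: pivot=1 at index 3 -> [-10, -9, -5, 1, 2, 14, 23]
Partition 4: pivot=-5 at index 2 -> [-10, -9, -5, 1, 2, 14, 23]
Partition 5: pivot=23 at index 6 -> [-10, -9, -5, 1, 2, 14, 23]


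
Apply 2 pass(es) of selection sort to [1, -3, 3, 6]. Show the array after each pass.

Pass 1: Select minimum -3 at index 1, swap -> [-3, 1, 3, 6]
Pass 2: Select minimum 1 at index 1, swap -> [-3, 1, 3, 6]


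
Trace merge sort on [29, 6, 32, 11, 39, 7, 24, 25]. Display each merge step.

Divide and conquer:
  Merge [29] + [6] -> [6, 29]
  Merge [32] + [11] -> [11, 32]
  Merge [6, 29] + [11, 32] -> [6, 11, 29, 32]
  Merge [39] + [7] -> [7, 39]
  Merge [24] + [25] -> [24, 25]
  Merge [7, 39] + [24, 25] -> [7, 24, 25, 39]
  Merge [6, 11, 29, 32] + [7, 24, 25, 39] -> [6, 7, 11, 24, 25, 29, 32, 39]


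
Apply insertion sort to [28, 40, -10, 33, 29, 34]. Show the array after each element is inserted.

First element 28 is already 'sorted'
Insert 40: shifted 0 elements -> [28, 40, -10, 33, 29, 34]
Insert -10: shifted 2 elements -> [-10, 28, 40, 33, 29, 34]
Insert 33: shifted 1 elements -> [-10, 28, 33, 40, 29, 34]
Insert 29: shifted 2 elements -> [-10, 28, 29, 33, 40, 34]
Insert 34: shifted 1 elements -> [-10, 28, 29, 33, 34, 40]


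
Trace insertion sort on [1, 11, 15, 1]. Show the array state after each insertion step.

First element 1 is already 'sorted'
Insert 11: shifted 0 elements -> [1, 11, 15, 1]
Insert 15: shifted 0 elements -> [1, 11, 15, 1]
Insert 1: shifted 2 elements -> [1, 1, 11, 15]


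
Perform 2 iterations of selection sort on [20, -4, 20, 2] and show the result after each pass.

Pass 1: Select minimum -4 at index 1, swap -> [-4, 20, 20, 2]
Pass 2: Select minimum 2 at index 3, swap -> [-4, 2, 20, 20]


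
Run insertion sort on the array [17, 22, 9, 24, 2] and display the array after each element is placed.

First element 17 is already 'sorted'
Insert 22: shifted 0 elements -> [17, 22, 9, 24, 2]
Insert 9: shifted 2 elements -> [9, 17, 22, 24, 2]
Insert 24: shifted 0 elements -> [9, 17, 22, 24, 2]
Insert 2: shifted 4 elements -> [2, 9, 17, 22, 24]


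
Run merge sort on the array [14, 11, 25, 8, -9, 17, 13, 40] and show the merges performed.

Divide and conquer:
  Merge [14] + [11] -> [11, 14]
  Merge [25] + [8] -> [8, 25]
  Merge [11, 14] + [8, 25] -> [8, 11, 14, 25]
  Merge [-9] + [17] -> [-9, 17]
  Merge [13] + [40] -> [13, 40]
  Merge [-9, 17] + [13, 40] -> [-9, 13, 17, 40]
  Merge [8, 11, 14, 25] + [-9, 13, 17, 40] -> [-9, 8, 11, 13, 14, 17, 25, 40]


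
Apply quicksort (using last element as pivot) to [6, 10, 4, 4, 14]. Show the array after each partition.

Partition 1: pivot=14 at index 4 -> [6, 10, 4, 4, 14]
Partition 2: pivot=4 at index 1 -> [4, 4, 6, 10, 14]
Partition 3: pivot=10 at index 3 -> [4, 4, 6, 10, 14]


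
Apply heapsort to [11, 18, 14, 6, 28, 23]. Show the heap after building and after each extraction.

Build heap: [28, 18, 23, 6, 11, 14]
Extract 28: [23, 18, 14, 6, 11, 28]
Extract 23: [18, 11, 14, 6, 23, 28]
Extract 18: [14, 11, 6, 18, 23, 28]
Extract 14: [11, 6, 14, 18, 23, 28]
Extract 11: [6, 11, 14, 18, 23, 28]


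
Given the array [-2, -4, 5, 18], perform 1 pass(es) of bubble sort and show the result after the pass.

After pass 1: [-4, -2, 5, 18] (1 swaps)
Total swaps: 1


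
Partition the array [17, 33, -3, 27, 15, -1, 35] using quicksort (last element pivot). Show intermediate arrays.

Partition 1: pivot=35 at index 6 -> [17, 33, -3, 27, 15, -1, 35]
Partition 2: pivot=-1 at index 1 -> [-3, -1, 17, 27, 15, 33, 35]
Partition 3: pivot=33 at index 5 -> [-3, -1, 17, 27, 15, 33, 35]
Partition 4: pivot=15 at index 2 -> [-3, -1, 15, 27, 17, 33, 35]
Partition 5: pivot=17 at index 3 -> [-3, -1, 15, 17, 27, 33, 35]


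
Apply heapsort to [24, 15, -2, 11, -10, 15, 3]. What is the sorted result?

Build heap: [24, 15, 15, 11, -10, -2, 3]
Extract 24: [15, 11, 15, 3, -10, -2, 24]
Extract 15: [15, 11, -2, 3, -10, 15, 24]
Extract 15: [11, 3, -2, -10, 15, 15, 24]
Extract 11: [3, -10, -2, 11, 15, 15, 24]
Extract 3: [-2, -10, 3, 11, 15, 15, 24]
Extract -2: [-10, -2, 3, 11, 15, 15, 24]


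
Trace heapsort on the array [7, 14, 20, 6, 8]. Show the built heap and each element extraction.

Build heap: [20, 14, 7, 6, 8]
Extract 20: [14, 8, 7, 6, 20]
Extract 14: [8, 6, 7, 14, 20]
Extract 8: [7, 6, 8, 14, 20]
Extract 7: [6, 7, 8, 14, 20]


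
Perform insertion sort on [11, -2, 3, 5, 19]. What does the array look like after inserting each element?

First element 11 is already 'sorted'
Insert -2: shifted 1 elements -> [-2, 11, 3, 5, 19]
Insert 3: shifted 1 elements -> [-2, 3, 11, 5, 19]
Insert 5: shifted 1 elements -> [-2, 3, 5, 11, 19]
Insert 19: shifted 0 elements -> [-2, 3, 5, 11, 19]


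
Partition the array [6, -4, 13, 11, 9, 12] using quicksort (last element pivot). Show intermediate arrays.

Partition 1: pivot=12 at index 4 -> [6, -4, 11, 9, 12, 13]
Partition 2: pivot=9 at index 2 -> [6, -4, 9, 11, 12, 13]
Partition 3: pivot=-4 at index 0 -> [-4, 6, 9, 11, 12, 13]


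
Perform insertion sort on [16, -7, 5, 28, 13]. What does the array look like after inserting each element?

First element 16 is already 'sorted'
Insert -7: shifted 1 elements -> [-7, 16, 5, 28, 13]
Insert 5: shifted 1 elements -> [-7, 5, 16, 28, 13]
Insert 28: shifted 0 elements -> [-7, 5, 16, 28, 13]
Insert 13: shifted 2 elements -> [-7, 5, 13, 16, 28]


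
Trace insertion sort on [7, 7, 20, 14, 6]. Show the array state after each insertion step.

First element 7 is already 'sorted'
Insert 7: shifted 0 elements -> [7, 7, 20, 14, 6]
Insert 20: shifted 0 elements -> [7, 7, 20, 14, 6]
Insert 14: shifted 1 elements -> [7, 7, 14, 20, 6]
Insert 6: shifted 4 elements -> [6, 7, 7, 14, 20]


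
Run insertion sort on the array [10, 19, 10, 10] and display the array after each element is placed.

First element 10 is already 'sorted'
Insert 19: shifted 0 elements -> [10, 19, 10, 10]
Insert 10: shifted 1 elements -> [10, 10, 19, 10]
Insert 10: shifted 1 elements -> [10, 10, 10, 19]


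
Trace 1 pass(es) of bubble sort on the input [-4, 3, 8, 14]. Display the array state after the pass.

After pass 1: [-4, 3, 8, 14] (0 swaps)
Total swaps: 0


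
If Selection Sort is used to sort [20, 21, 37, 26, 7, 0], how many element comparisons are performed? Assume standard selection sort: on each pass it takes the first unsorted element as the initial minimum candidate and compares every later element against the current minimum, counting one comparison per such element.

Pass 1: scan indices 1..5 for the minimum = 5 comparison(s); min is 0, place at index 0 -> [0, 21, 37, 26, 7, 20]
Pass 2: scan indices 2..5 for the minimum = 4 comparison(s); min is 7, place at index 1 -> [0, 7, 37, 26, 21, 20]
Pass 3: scan indices 3..5 for the minimum = 3 comparison(s); min is 20, place at index 2 -> [0, 7, 20, 26, 21, 37]
Pass 4: scan indices 4..5 for the minimum = 2 comparison(s); min is 21, place at index 3 -> [0, 7, 20, 21, 26, 37]
Pass 5: scan indices 5..5 for the minimum = 1 comparison(s); min is 26, place at index 4 -> [0, 7, 20, 21, 26, 37]
Selection sort always scans the whole unsorted suffix, so the count is (n-1) + (n-2) + ... + 1 = n(n-1)/2 = 6*5/2 = 15 regardless of the input order.
Total comparisons: 5 + 4 + 3 + 2 + 1 = 15


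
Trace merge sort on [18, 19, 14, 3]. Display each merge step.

Divide and conquer:
  Merge [18] + [19] -> [18, 19]
  Merge [14] + [3] -> [3, 14]
  Merge [18, 19] + [3, 14] -> [3, 14, 18, 19]


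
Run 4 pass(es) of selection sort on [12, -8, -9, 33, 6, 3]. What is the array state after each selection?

Pass 1: Select minimum -9 at index 2, swap -> [-9, -8, 12, 33, 6, 3]
Pass 2: Select minimum -8 at index 1, swap -> [-9, -8, 12, 33, 6, 3]
Pass 3: Select minimum 3 at index 5, swap -> [-9, -8, 3, 33, 6, 12]
Pass 4: Select minimum 6 at index 4, swap -> [-9, -8, 3, 6, 33, 12]


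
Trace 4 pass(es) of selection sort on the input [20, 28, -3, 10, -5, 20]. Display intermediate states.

Pass 1: Select minimum -5 at index 4, swap -> [-5, 28, -3, 10, 20, 20]
Pass 2: Select minimum -3 at index 2, swap -> [-5, -3, 28, 10, 20, 20]
Pass 3: Select minimum 10 at index 3, swap -> [-5, -3, 10, 28, 20, 20]
Pass 4: Select minimum 20 at index 4, swap -> [-5, -3, 10, 20, 28, 20]


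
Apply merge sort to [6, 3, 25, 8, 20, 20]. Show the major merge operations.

Divide and conquer:
  Merge [3] + [25] -> [3, 25]
  Merge [6] + [3, 25] -> [3, 6, 25]
  Merge [20] + [20] -> [20, 20]
  Merge [8] + [20, 20] -> [8, 20, 20]
  Merge [3, 6, 25] + [8, 20, 20] -> [3, 6, 8, 20, 20, 25]


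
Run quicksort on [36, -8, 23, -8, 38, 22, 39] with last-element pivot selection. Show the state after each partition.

Partition 1: pivot=39 at index 6 -> [36, -8, 23, -8, 38, 22, 39]
Partition 2: pivot=22 at index 2 -> [-8, -8, 22, 36, 38, 23, 39]
Partition 3: pivot=-8 at index 1 -> [-8, -8, 22, 36, 38, 23, 39]
Partition 4: pivot=23 at index 3 -> [-8, -8, 22, 23, 38, 36, 39]
Partition 5: pivot=36 at index 4 -> [-8, -8, 22, 23, 36, 38, 39]


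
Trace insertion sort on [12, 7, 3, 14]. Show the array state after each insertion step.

First element 12 is already 'sorted'
Insert 7: shifted 1 elements -> [7, 12, 3, 14]
Insert 3: shifted 2 elements -> [3, 7, 12, 14]
Insert 14: shifted 0 elements -> [3, 7, 12, 14]


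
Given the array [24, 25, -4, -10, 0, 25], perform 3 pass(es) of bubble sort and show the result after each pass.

After pass 1: [24, -4, -10, 0, 25, 25] (3 swaps)
After pass 2: [-4, -10, 0, 24, 25, 25] (3 swaps)
After pass 3: [-10, -4, 0, 24, 25, 25] (1 swaps)
Total swaps: 7


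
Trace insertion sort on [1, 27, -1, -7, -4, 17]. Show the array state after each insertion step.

First element 1 is already 'sorted'
Insert 27: shifted 0 elements -> [1, 27, -1, -7, -4, 17]
Insert -1: shifted 2 elements -> [-1, 1, 27, -7, -4, 17]
Insert -7: shifted 3 elements -> [-7, -1, 1, 27, -4, 17]
Insert -4: shifted 3 elements -> [-7, -4, -1, 1, 27, 17]
Insert 17: shifted 1 elements -> [-7, -4, -1, 1, 17, 27]


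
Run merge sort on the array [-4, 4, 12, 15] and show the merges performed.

Divide and conquer:
  Merge [-4] + [4] -> [-4, 4]
  Merge [12] + [15] -> [12, 15]
  Merge [-4, 4] + [12, 15] -> [-4, 4, 12, 15]


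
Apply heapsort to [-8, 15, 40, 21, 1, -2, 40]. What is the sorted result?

Build heap: [40, 21, 40, 15, 1, -2, -8]
Extract 40: [40, 21, -2, 15, 1, -8, 40]
Extract 40: [21, 15, -2, -8, 1, 40, 40]
Extract 21: [15, 1, -2, -8, 21, 40, 40]
Extract 15: [1, -8, -2, 15, 21, 40, 40]
Extract 1: [-2, -8, 1, 15, 21, 40, 40]
Extract -2: [-8, -2, 1, 15, 21, 40, 40]


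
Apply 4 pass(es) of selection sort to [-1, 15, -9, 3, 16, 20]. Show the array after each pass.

Pass 1: Select minimum -9 at index 2, swap -> [-9, 15, -1, 3, 16, 20]
Pass 2: Select minimum -1 at index 2, swap -> [-9, -1, 15, 3, 16, 20]
Pass 3: Select minimum 3 at index 3, swap -> [-9, -1, 3, 15, 16, 20]
Pass 4: Select minimum 15 at index 3, swap -> [-9, -1, 3, 15, 16, 20]


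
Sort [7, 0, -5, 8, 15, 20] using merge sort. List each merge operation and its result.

Divide and conquer:
  Merge [0] + [-5] -> [-5, 0]
  Merge [7] + [-5, 0] -> [-5, 0, 7]
  Merge [15] + [20] -> [15, 20]
  Merge [8] + [15, 20] -> [8, 15, 20]
  Merge [-5, 0, 7] + [8, 15, 20] -> [-5, 0, 7, 8, 15, 20]


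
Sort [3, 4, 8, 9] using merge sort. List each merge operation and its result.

Divide and conquer:
  Merge [3] + [4] -> [3, 4]
  Merge [8] + [9] -> [8, 9]
  Merge [3, 4] + [8, 9] -> [3, 4, 8, 9]


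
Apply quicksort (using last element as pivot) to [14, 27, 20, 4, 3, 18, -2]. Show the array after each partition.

Partition 1: pivot=-2 at index 0 -> [-2, 27, 20, 4, 3, 18, 14]
Partition 2: pivot=14 at index 3 -> [-2, 4, 3, 14, 20, 18, 27]
Partition 3: pivot=3 at index 1 -> [-2, 3, 4, 14, 20, 18, 27]
Partition 4: pivot=27 at index 6 -> [-2, 3, 4, 14, 20, 18, 27]
Partition 5: pivot=18 at index 4 -> [-2, 3, 4, 14, 18, 20, 27]


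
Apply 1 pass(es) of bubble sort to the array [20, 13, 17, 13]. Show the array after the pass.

After pass 1: [13, 17, 13, 20] (3 swaps)
Total swaps: 3


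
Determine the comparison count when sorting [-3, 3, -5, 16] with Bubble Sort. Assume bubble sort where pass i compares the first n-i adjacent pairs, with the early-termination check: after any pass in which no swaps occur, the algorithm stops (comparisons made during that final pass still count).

Pass 1: compare adjacent pairs (0,1)..(2,3) = 3 comparison(s), 1 swap(s) -> [-3, -5, 3, 16]
Pass 2: compare adjacent pairs (0,1)..(1,2) = 2 comparison(s), 1 swap(s) -> [-5, -3, 3, 16]
Pass 3: compare adjacent pairs (0,1)..(0,1) = 1 comparison(s), 0 swap(s) -> [-5, -3, 3, 16]
No swaps in this pass, so bubble sort stops here.
Total comparisons: 3 + 2 + 1 = 6


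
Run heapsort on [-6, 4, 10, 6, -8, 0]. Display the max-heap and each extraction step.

Build heap: [10, 6, 0, 4, -8, -6]
Extract 10: [6, 4, 0, -6, -8, 10]
Extract 6: [4, -6, 0, -8, 6, 10]
Extract 4: [0, -6, -8, 4, 6, 10]
Extract 0: [-6, -8, 0, 4, 6, 10]
Extract -6: [-8, -6, 0, 4, 6, 10]


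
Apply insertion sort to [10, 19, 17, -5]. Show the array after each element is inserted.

First element 10 is already 'sorted'
Insert 19: shifted 0 elements -> [10, 19, 17, -5]
Insert 17: shifted 1 elements -> [10, 17, 19, -5]
Insert -5: shifted 3 elements -> [-5, 10, 17, 19]


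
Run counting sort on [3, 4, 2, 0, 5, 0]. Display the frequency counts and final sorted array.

Count array: [2, 0, 1, 1, 1, 1]
(count[i] = number of elements equal to i)
Cumulative count: [2, 2, 3, 4, 5, 6]
Sorted: [0, 0, 2, 3, 4, 5]


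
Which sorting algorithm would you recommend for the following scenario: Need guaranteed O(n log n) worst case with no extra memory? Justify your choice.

Best choice: Heapsort
Reason: Heapsort is O(n log n) worst case and sorts in-place; quicksort can degrade to O(n^2)


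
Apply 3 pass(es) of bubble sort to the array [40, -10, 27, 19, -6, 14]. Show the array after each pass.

After pass 1: [-10, 27, 19, -6, 14, 40] (5 swaps)
After pass 2: [-10, 19, -6, 14, 27, 40] (3 swaps)
After pass 3: [-10, -6, 14, 19, 27, 40] (2 swaps)
Total swaps: 10


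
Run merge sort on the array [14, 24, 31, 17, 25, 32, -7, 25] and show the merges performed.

Divide and conquer:
  Merge [14] + [24] -> [14, 24]
  Merge [31] + [17] -> [17, 31]
  Merge [14, 24] + [17, 31] -> [14, 17, 24, 31]
  Merge [25] + [32] -> [25, 32]
  Merge [-7] + [25] -> [-7, 25]
  Merge [25, 32] + [-7, 25] -> [-7, 25, 25, 32]
  Merge [14, 17, 24, 31] + [-7, 25, 25, 32] -> [-7, 14, 17, 24, 25, 25, 31, 32]


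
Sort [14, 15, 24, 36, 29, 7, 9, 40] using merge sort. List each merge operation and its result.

Divide and conquer:
  Merge [14] + [15] -> [14, 15]
  Merge [24] + [36] -> [24, 36]
  Merge [14, 15] + [24, 36] -> [14, 15, 24, 36]
  Merge [29] + [7] -> [7, 29]
  Merge [9] + [40] -> [9, 40]
  Merge [7, 29] + [9, 40] -> [7, 9, 29, 40]
  Merge [14, 15, 24, 36] + [7, 9, 29, 40] -> [7, 9, 14, 15, 24, 29, 36, 40]


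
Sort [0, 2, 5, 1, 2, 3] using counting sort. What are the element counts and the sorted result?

Count array: [1, 1, 2, 1, 0, 1]
(count[i] = number of elements equal to i)
Cumulative count: [1, 2, 4, 5, 5, 6]
Sorted: [0, 1, 2, 2, 3, 5]


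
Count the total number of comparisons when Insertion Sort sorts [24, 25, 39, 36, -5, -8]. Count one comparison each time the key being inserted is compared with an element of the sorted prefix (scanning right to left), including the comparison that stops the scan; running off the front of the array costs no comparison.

Insert 25: 24 <= 25 (stop) = 1 comparison(s) -> [24, 25, 39, 36, -5, -8]
Insert 39: 25 <= 39 (stop) = 1 comparison(s) -> [24, 25, 39, 36, -5, -8]
Insert 36: 39 > 36 (shift), 25 <= 36 (stop) = 2 comparison(s) -> [24, 25, 36, 39, -5, -8]
Insert -5: 39 > -5 (shift), 36 > -5 (shift), 25 > -5 (shift), 24 > -5 (shift), reached front = 4 comparison(s) -> [-5, 24, 25, 36, 39, -8]
Insert -8: 39 > -8 (shift), 36 > -8 (shift), 25 > -8 (shift), 24 > -8 (shift), -5 > -8 (shift), reached front = 5 comparison(s) -> [-8, -5, 24, 25, 36, 39]
Total comparisons: 1 + 1 + 2 + 4 + 5 = 13


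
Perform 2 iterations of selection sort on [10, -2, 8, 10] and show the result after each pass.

Pass 1: Select minimum -2 at index 1, swap -> [-2, 10, 8, 10]
Pass 2: Select minimum 8 at index 2, swap -> [-2, 8, 10, 10]


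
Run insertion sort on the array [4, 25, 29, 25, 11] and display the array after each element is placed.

First element 4 is already 'sorted'
Insert 25: shifted 0 elements -> [4, 25, 29, 25, 11]
Insert 29: shifted 0 elements -> [4, 25, 29, 25, 11]
Insert 25: shifted 1 elements -> [4, 25, 25, 29, 11]
Insert 11: shifted 3 elements -> [4, 11, 25, 25, 29]


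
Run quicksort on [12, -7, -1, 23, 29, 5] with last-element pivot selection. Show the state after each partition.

Partition 1: pivot=5 at index 2 -> [-7, -1, 5, 23, 29, 12]
Partition 2: pivot=-1 at index 1 -> [-7, -1, 5, 23, 29, 12]
Partition 3: pivot=12 at index 3 -> [-7, -1, 5, 12, 29, 23]
Partition 4: pivot=23 at index 4 -> [-7, -1, 5, 12, 23, 29]


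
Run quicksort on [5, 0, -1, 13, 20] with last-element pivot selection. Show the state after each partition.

Partition 1: pivot=20 at index 4 -> [5, 0, -1, 13, 20]
Partition 2: pivot=13 at index 3 -> [5, 0, -1, 13, 20]
Partition 3: pivot=-1 at index 0 -> [-1, 0, 5, 13, 20]
Partition 4: pivot=5 at index 2 -> [-1, 0, 5, 13, 20]


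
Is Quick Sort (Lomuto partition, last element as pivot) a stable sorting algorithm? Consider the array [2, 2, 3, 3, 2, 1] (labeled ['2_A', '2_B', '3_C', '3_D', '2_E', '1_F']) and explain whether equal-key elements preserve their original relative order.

Trace Quick Sort on the labeled array (the key is the number; the letter only tracks identity):
  Partition indices 0..5 around pivot 1_F -> [1_F, 2_B, 3_C, 3_D, 2_E, 2_A]
  Partition indices 1..5 around pivot 2_A -> [1_F, 2_B, 2_E, 2_A, 3_C, 3_D]
  Partition indices 1..2 around pivot 2_E -> [1_F, 2_B, 2_E, 2_A, 3_C, 3_D]
  Partition indices 4..5 around pivot 3_D -> [1_F, 2_B, 2_E, 2_A, 3_C, 3_D]
Final order: [1_F, 2_B, 2_E, 2_A, 3_C, 3_D]
Equal keys:
  value 2: originally 2_A, 2_B, 2_E; after sorting 2_B, 2_E, 2_A -> order changed
  value 3: originally 3_C, 3_D; after sorting 3_C, 3_D -> order preserved
Equal keys were reordered, so Quick Sort is not stable: partition swaps elements across long distances and can reorder equal keys. (One such input is enough; an unstable sort may happen to preserve order on other inputs, but it gives no guarantee.)
Answer: Not stable


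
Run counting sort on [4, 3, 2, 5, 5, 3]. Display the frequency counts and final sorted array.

Count array: [0, 0, 1, 2, 1, 2]
(count[i] = number of elements equal to i)
Cumulative count: [0, 0, 1, 3, 4, 6]
Sorted: [2, 3, 3, 4, 5, 5]


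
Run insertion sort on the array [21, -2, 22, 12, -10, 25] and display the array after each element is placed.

First element 21 is already 'sorted'
Insert -2: shifted 1 elements -> [-2, 21, 22, 12, -10, 25]
Insert 22: shifted 0 elements -> [-2, 21, 22, 12, -10, 25]
Insert 12: shifted 2 elements -> [-2, 12, 21, 22, -10, 25]
Insert -10: shifted 4 elements -> [-10, -2, 12, 21, 22, 25]
Insert 25: shifted 0 elements -> [-10, -2, 12, 21, 22, 25]


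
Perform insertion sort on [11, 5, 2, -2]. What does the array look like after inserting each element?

First element 11 is already 'sorted'
Insert 5: shifted 1 elements -> [5, 11, 2, -2]
Insert 2: shifted 2 elements -> [2, 5, 11, -2]
Insert -2: shifted 3 elements -> [-2, 2, 5, 11]


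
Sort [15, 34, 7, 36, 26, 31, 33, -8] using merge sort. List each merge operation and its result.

Divide and conquer:
  Merge [15] + [34] -> [15, 34]
  Merge [7] + [36] -> [7, 36]
  Merge [15, 34] + [7, 36] -> [7, 15, 34, 36]
  Merge [26] + [31] -> [26, 31]
  Merge [33] + [-8] -> [-8, 33]
  Merge [26, 31] + [-8, 33] -> [-8, 26, 31, 33]
  Merge [7, 15, 34, 36] + [-8, 26, 31, 33] -> [-8, 7, 15, 26, 31, 33, 34, 36]


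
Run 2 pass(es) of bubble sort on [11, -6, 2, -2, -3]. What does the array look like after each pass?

After pass 1: [-6, 2, -2, -3, 11] (4 swaps)
After pass 2: [-6, -2, -3, 2, 11] (2 swaps)
Total swaps: 6


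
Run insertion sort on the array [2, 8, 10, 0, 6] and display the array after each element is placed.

First element 2 is already 'sorted'
Insert 8: shifted 0 elements -> [2, 8, 10, 0, 6]
Insert 10: shifted 0 elements -> [2, 8, 10, 0, 6]
Insert 0: shifted 3 elements -> [0, 2, 8, 10, 6]
Insert 6: shifted 2 elements -> [0, 2, 6, 8, 10]


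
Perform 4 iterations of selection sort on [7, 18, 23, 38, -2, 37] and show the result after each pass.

Pass 1: Select minimum -2 at index 4, swap -> [-2, 18, 23, 38, 7, 37]
Pass 2: Select minimum 7 at index 4, swap -> [-2, 7, 23, 38, 18, 37]
Pass 3: Select minimum 18 at index 4, swap -> [-2, 7, 18, 38, 23, 37]
Pass 4: Select minimum 23 at index 4, swap -> [-2, 7, 18, 23, 38, 37]


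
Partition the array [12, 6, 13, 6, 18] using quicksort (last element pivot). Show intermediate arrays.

Partition 1: pivot=18 at index 4 -> [12, 6, 13, 6, 18]
Partition 2: pivot=6 at index 1 -> [6, 6, 13, 12, 18]
Partition 3: pivot=12 at index 2 -> [6, 6, 12, 13, 18]


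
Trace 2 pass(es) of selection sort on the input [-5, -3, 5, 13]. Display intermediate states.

Pass 1: Select minimum -5 at index 0, swap -> [-5, -3, 5, 13]
Pass 2: Select minimum -3 at index 1, swap -> [-5, -3, 5, 13]


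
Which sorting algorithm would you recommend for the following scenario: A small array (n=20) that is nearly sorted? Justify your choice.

Best choice: Insertion sort
Reason: Insertion sort is O(n) for nearly sorted arrays and has low overhead


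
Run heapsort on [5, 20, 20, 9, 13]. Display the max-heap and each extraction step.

Build heap: [20, 13, 20, 9, 5]
Extract 20: [20, 13, 5, 9, 20]
Extract 20: [13, 9, 5, 20, 20]
Extract 13: [9, 5, 13, 20, 20]
Extract 9: [5, 9, 13, 20, 20]


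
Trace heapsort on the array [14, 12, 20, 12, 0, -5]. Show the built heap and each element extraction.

Build heap: [20, 12, 14, 12, 0, -5]
Extract 20: [14, 12, -5, 12, 0, 20]
Extract 14: [12, 12, -5, 0, 14, 20]
Extract 12: [12, 0, -5, 12, 14, 20]
Extract 12: [0, -5, 12, 12, 14, 20]
Extract 0: [-5, 0, 12, 12, 14, 20]


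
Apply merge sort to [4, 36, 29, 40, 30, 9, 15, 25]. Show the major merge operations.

Divide and conquer:
  Merge [4] + [36] -> [4, 36]
  Merge [29] + [40] -> [29, 40]
  Merge [4, 36] + [29, 40] -> [4, 29, 36, 40]
  Merge [30] + [9] -> [9, 30]
  Merge [15] + [25] -> [15, 25]
  Merge [9, 30] + [15, 25] -> [9, 15, 25, 30]
  Merge [4, 29, 36, 40] + [9, 15, 25, 30] -> [4, 9, 15, 25, 29, 30, 36, 40]


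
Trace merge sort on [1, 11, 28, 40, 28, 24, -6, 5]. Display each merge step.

Divide and conquer:
  Merge [1] + [11] -> [1, 11]
  Merge [28] + [40] -> [28, 40]
  Merge [1, 11] + [28, 40] -> [1, 11, 28, 40]
  Merge [28] + [24] -> [24, 28]
  Merge [-6] + [5] -> [-6, 5]
  Merge [24, 28] + [-6, 5] -> [-6, 5, 24, 28]
  Merge [1, 11, 28, 40] + [-6, 5, 24, 28] -> [-6, 1, 5, 11, 24, 28, 28, 40]


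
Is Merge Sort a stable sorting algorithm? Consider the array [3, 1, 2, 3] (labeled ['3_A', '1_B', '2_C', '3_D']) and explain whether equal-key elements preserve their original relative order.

Trace Merge Sort on the labeled array (the key is the number; the letter only tracks identity):
  Merge [3_A] + [1_B] -> [1_B, 3_A]
  Merge [2_C] + [3_D] -> [2_C, 3_D]
  Merge [1_B, 3_A] + [2_C, 3_D] -> [1_B, 2_C, 3_A, 3_D]
Final order: [1_B, 2_C, 3_A, 3_D]
Equal keys:
  value 3: originally 3_A, 3_D; after sorting 3_A, 3_D -> order preserved
All equal keys kept their original relative order. Merge Sort is stable: when the heads of the two halves are equal the merge takes from the left half first.
Answer: Stable


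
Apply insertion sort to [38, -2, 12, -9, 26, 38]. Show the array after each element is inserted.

First element 38 is already 'sorted'
Insert -2: shifted 1 elements -> [-2, 38, 12, -9, 26, 38]
Insert 12: shifted 1 elements -> [-2, 12, 38, -9, 26, 38]
Insert -9: shifted 3 elements -> [-9, -2, 12, 38, 26, 38]
Insert 26: shifted 1 elements -> [-9, -2, 12, 26, 38, 38]
Insert 38: shifted 0 elements -> [-9, -2, 12, 26, 38, 38]


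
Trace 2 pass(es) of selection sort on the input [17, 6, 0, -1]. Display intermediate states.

Pass 1: Select minimum -1 at index 3, swap -> [-1, 6, 0, 17]
Pass 2: Select minimum 0 at index 2, swap -> [-1, 0, 6, 17]


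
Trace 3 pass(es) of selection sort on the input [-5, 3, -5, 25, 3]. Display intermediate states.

Pass 1: Select minimum -5 at index 0, swap -> [-5, 3, -5, 25, 3]
Pass 2: Select minimum -5 at index 2, swap -> [-5, -5, 3, 25, 3]
Pass 3: Select minimum 3 at index 2, swap -> [-5, -5, 3, 25, 3]


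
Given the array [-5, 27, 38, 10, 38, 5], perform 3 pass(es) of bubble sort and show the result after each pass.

After pass 1: [-5, 27, 10, 38, 5, 38] (2 swaps)
After pass 2: [-5, 10, 27, 5, 38, 38] (2 swaps)
After pass 3: [-5, 10, 5, 27, 38, 38] (1 swaps)
Total swaps: 5


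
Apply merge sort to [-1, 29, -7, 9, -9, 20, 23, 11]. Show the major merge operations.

Divide and conquer:
  Merge [-1] + [29] -> [-1, 29]
  Merge [-7] + [9] -> [-7, 9]
  Merge [-1, 29] + [-7, 9] -> [-7, -1, 9, 29]
  Merge [-9] + [20] -> [-9, 20]
  Merge [23] + [11] -> [11, 23]
  Merge [-9, 20] + [11, 23] -> [-9, 11, 20, 23]
  Merge [-7, -1, 9, 29] + [-9, 11, 20, 23] -> [-9, -7, -1, 9, 11, 20, 23, 29]


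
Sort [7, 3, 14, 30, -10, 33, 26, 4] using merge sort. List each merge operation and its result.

Divide and conquer:
  Merge [7] + [3] -> [3, 7]
  Merge [14] + [30] -> [14, 30]
  Merge [3, 7] + [14, 30] -> [3, 7, 14, 30]
  Merge [-10] + [33] -> [-10, 33]
  Merge [26] + [4] -> [4, 26]
  Merge [-10, 33] + [4, 26] -> [-10, 4, 26, 33]
  Merge [3, 7, 14, 30] + [-10, 4, 26, 33] -> [-10, 3, 4, 7, 14, 26, 30, 33]


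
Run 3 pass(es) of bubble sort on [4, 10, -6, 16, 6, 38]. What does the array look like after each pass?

After pass 1: [4, -6, 10, 6, 16, 38] (2 swaps)
After pass 2: [-6, 4, 6, 10, 16, 38] (2 swaps)
After pass 3: [-6, 4, 6, 10, 16, 38] (0 swaps)
Total swaps: 4


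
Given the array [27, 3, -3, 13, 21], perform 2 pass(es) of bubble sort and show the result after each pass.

After pass 1: [3, -3, 13, 21, 27] (4 swaps)
After pass 2: [-3, 3, 13, 21, 27] (1 swaps)
Total swaps: 5


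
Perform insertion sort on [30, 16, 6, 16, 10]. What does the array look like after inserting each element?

First element 30 is already 'sorted'
Insert 16: shifted 1 elements -> [16, 30, 6, 16, 10]
Insert 6: shifted 2 elements -> [6, 16, 30, 16, 10]
Insert 16: shifted 1 elements -> [6, 16, 16, 30, 10]
Insert 10: shifted 3 elements -> [6, 10, 16, 16, 30]


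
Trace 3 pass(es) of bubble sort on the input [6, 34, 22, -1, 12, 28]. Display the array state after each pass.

After pass 1: [6, 22, -1, 12, 28, 34] (4 swaps)
After pass 2: [6, -1, 12, 22, 28, 34] (2 swaps)
After pass 3: [-1, 6, 12, 22, 28, 34] (1 swaps)
Total swaps: 7


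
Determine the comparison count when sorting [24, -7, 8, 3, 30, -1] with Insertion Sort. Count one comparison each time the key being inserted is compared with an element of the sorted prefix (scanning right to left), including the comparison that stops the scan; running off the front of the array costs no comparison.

Insert -7: 24 > -7 (shift), reached front = 1 comparison(s) -> [-7, 24, 8, 3, 30, -1]
Insert 8: 24 > 8 (shift), -7 <= 8 (stop) = 2 comparison(s) -> [-7, 8, 24, 3, 30, -1]
Insert 3: 24 > 3 (shift), 8 > 3 (shift), -7 <= 3 (stop) = 3 comparison(s) -> [-7, 3, 8, 24, 30, -1]
Insert 30: 24 <= 30 (stop) = 1 comparison(s) -> [-7, 3, 8, 24, 30, -1]
Insert -1: 30 > -1 (shift), 24 > -1 (shift), 8 > -1 (shift), 3 > -1 (shift), -7 <= -1 (stop) = 5 comparison(s) -> [-7, -1, 3, 8, 24, 30]
Total comparisons: 1 + 2 + 3 + 1 + 5 = 12


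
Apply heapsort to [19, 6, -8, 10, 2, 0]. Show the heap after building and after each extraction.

Build heap: [19, 10, 0, 6, 2, -8]
Extract 19: [10, 6, 0, -8, 2, 19]
Extract 10: [6, 2, 0, -8, 10, 19]
Extract 6: [2, -8, 0, 6, 10, 19]
Extract 2: [0, -8, 2, 6, 10, 19]
Extract 0: [-8, 0, 2, 6, 10, 19]


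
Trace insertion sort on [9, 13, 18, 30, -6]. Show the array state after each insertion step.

First element 9 is already 'sorted'
Insert 13: shifted 0 elements -> [9, 13, 18, 30, -6]
Insert 18: shifted 0 elements -> [9, 13, 18, 30, -6]
Insert 30: shifted 0 elements -> [9, 13, 18, 30, -6]
Insert -6: shifted 4 elements -> [-6, 9, 13, 18, 30]


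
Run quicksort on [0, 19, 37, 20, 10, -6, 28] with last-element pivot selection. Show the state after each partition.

Partition 1: pivot=28 at index 5 -> [0, 19, 20, 10, -6, 28, 37]
Partition 2: pivot=-6 at index 0 -> [-6, 19, 20, 10, 0, 28, 37]
Partition 3: pivot=0 at index 1 -> [-6, 0, 20, 10, 19, 28, 37]
Partition 4: pivot=19 at index 3 -> [-6, 0, 10, 19, 20, 28, 37]


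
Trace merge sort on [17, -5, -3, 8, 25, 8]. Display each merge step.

Divide and conquer:
  Merge [-5] + [-3] -> [-5, -3]
  Merge [17] + [-5, -3] -> [-5, -3, 17]
  Merge [25] + [8] -> [8, 25]
  Merge [8] + [8, 25] -> [8, 8, 25]
  Merge [-5, -3, 17] + [8, 8, 25] -> [-5, -3, 8, 8, 17, 25]


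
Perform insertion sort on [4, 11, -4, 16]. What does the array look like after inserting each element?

First element 4 is already 'sorted'
Insert 11: shifted 0 elements -> [4, 11, -4, 16]
Insert -4: shifted 2 elements -> [-4, 4, 11, 16]
Insert 16: shifted 0 elements -> [-4, 4, 11, 16]


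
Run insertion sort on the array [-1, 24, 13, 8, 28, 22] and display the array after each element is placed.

First element -1 is already 'sorted'
Insert 24: shifted 0 elements -> [-1, 24, 13, 8, 28, 22]
Insert 13: shifted 1 elements -> [-1, 13, 24, 8, 28, 22]
Insert 8: shifted 2 elements -> [-1, 8, 13, 24, 28, 22]
Insert 28: shifted 0 elements -> [-1, 8, 13, 24, 28, 22]
Insert 22: shifted 2 elements -> [-1, 8, 13, 22, 24, 28]


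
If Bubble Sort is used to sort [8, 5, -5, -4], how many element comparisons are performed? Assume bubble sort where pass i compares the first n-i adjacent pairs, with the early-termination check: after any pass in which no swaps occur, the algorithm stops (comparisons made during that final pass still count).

Pass 1: compare adjacent pairs (0,1)..(2,3) = 3 comparison(s), 3 swap(s) -> [5, -5, -4, 8]
Pass 2: compare adjacent pairs (0,1)..(1,2) = 2 comparison(s), 2 swap(s) -> [-5, -4, 5, 8]
Pass 3: compare adjacent pairs (0,1)..(0,1) = 1 comparison(s), 0 swap(s) -> [-5, -4, 5, 8]
No swaps in this pass, so bubble sort stops here.
Total comparisons: 3 + 2 + 1 = 6


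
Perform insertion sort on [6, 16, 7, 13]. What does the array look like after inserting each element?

First element 6 is already 'sorted'
Insert 16: shifted 0 elements -> [6, 16, 7, 13]
Insert 7: shifted 1 elements -> [6, 7, 16, 13]
Insert 13: shifted 1 elements -> [6, 7, 13, 16]


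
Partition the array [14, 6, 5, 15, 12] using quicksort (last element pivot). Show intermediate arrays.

Partition 1: pivot=12 at index 2 -> [6, 5, 12, 15, 14]
Partition 2: pivot=5 at index 0 -> [5, 6, 12, 15, 14]
Partition 3: pivot=14 at index 3 -> [5, 6, 12, 14, 15]


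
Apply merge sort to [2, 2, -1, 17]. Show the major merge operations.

Divide and conquer:
  Merge [2] + [2] -> [2, 2]
  Merge [-1] + [17] -> [-1, 17]
  Merge [2, 2] + [-1, 17] -> [-1, 2, 2, 17]


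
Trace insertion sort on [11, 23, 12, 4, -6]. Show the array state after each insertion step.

First element 11 is already 'sorted'
Insert 23: shifted 0 elements -> [11, 23, 12, 4, -6]
Insert 12: shifted 1 elements -> [11, 12, 23, 4, -6]
Insert 4: shifted 3 elements -> [4, 11, 12, 23, -6]
Insert -6: shifted 4 elements -> [-6, 4, 11, 12, 23]


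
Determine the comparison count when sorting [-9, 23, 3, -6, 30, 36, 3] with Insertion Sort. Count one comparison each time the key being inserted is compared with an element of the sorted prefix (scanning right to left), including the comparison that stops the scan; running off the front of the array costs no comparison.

Insert 23: -9 <= 23 (stop) = 1 comparison(s) -> [-9, 23, 3, -6, 30, 36, 3]
Insert 3: 23 > 3 (shift), -9 <= 3 (stop) = 2 comparison(s) -> [-9, 3, 23, -6, 30, 36, 3]
Insert -6: 23 > -6 (shift), 3 > -6 (shift), -9 <= -6 (stop) = 3 comparison(s) -> [-9, -6, 3, 23, 30, 36, 3]
Insert 30: 23 <= 30 (stop) = 1 comparison(s) -> [-9, -6, 3, 23, 30, 36, 3]
Insert 36: 30 <= 36 (stop) = 1 comparison(s) -> [-9, -6, 3, 23, 30, 36, 3]
Insert 3: 36 > 3 (shift), 30 > 3 (shift), 23 > 3 (shift), 3 <= 3 (stop) = 4 comparison(s) -> [-9, -6, 3, 3, 23, 30, 36]
Total comparisons: 1 + 2 + 3 + 1 + 1 + 4 = 12


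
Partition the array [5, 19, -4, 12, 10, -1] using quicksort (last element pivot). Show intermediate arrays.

Partition 1: pivot=-1 at index 1 -> [-4, -1, 5, 12, 10, 19]
Partition 2: pivot=19 at index 5 -> [-4, -1, 5, 12, 10, 19]
Partition 3: pivot=10 at index 3 -> [-4, -1, 5, 10, 12, 19]


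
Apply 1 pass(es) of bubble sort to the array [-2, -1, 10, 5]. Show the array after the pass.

After pass 1: [-2, -1, 5, 10] (1 swaps)
Total swaps: 1


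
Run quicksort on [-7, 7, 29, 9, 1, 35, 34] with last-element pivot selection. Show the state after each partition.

Partition 1: pivot=34 at index 5 -> [-7, 7, 29, 9, 1, 34, 35]
Partition 2: pivot=1 at index 1 -> [-7, 1, 29, 9, 7, 34, 35]
Partition 3: pivot=7 at index 2 -> [-7, 1, 7, 9, 29, 34, 35]
Partition 4: pivot=29 at index 4 -> [-7, 1, 7, 9, 29, 34, 35]


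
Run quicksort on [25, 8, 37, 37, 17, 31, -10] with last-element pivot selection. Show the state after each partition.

Partition 1: pivot=-10 at index 0 -> [-10, 8, 37, 37, 17, 31, 25]
Partition 2: pivot=25 at index 3 -> [-10, 8, 17, 25, 37, 31, 37]
Partition 3: pivot=17 at index 2 -> [-10, 8, 17, 25, 37, 31, 37]
Partition 4: pivot=37 at index 6 -> [-10, 8, 17, 25, 37, 31, 37]
Partition 5: pivot=31 at index 4 -> [-10, 8, 17, 25, 31, 37, 37]
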